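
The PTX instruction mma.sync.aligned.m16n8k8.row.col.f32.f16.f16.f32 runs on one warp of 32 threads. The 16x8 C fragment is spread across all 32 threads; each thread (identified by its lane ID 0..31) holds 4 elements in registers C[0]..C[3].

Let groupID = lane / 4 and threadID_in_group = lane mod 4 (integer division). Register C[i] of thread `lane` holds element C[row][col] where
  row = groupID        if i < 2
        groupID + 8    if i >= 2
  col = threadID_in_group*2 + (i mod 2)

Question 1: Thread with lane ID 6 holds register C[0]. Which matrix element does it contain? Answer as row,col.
1,4

lane 6: gr=1 (6/4), th=2 (6%4)
i=0: r=1+0=1, c=2*2+0=4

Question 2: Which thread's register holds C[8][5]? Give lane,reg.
r=8->g=0,rb=1  c=5->t=2,b0=1
L=0*4+2=2  i=1*2+1=3

2,3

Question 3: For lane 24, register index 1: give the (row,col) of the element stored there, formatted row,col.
lane 24: g=6 (24/4), t=0 (24%4)
i=1: r=6+0=6, c=0*2+1=1

6,1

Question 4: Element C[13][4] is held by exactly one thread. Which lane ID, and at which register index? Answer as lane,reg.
22,2

r=13⇒gr=5,Rb=1  c=4⇒th=2,odd=0
L=5*4+2=22  i=1*2+0=2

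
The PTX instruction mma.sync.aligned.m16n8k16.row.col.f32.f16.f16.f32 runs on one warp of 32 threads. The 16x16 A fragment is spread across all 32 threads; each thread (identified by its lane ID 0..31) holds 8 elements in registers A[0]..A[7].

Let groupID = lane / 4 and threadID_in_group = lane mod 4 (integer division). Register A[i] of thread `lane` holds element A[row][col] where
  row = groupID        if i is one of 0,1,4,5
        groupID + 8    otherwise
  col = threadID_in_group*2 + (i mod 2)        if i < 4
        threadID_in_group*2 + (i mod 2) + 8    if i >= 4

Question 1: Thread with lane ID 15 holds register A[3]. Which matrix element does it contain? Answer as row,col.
11,7

lane 15: gr=3 (15/4), th=3 (15%4)
i=3: r=3+8=11, c=3*2+1+0=7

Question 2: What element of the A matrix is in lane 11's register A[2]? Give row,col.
10,6

lane 11->11/4=2, 11 mod 4=3
i=2  r:2+8->10  c:2·3+0+0->6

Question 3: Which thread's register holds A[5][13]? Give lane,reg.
r: 5->gid=5,r8=0  c: 13->c8=1,tid=2,i&1=1
L=5*4+2=22  i=1*4+0*2+1=5

22,5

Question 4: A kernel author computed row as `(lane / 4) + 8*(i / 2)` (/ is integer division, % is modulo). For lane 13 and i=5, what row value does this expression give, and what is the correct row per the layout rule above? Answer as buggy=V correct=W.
buggy=19 correct=3

`(lane / 4) + 8*(i / 2)`[13,5]->19
13: g=3,t=1
[5] (3+0,1*2+1+8) = (3,11)
row: 19 vs 3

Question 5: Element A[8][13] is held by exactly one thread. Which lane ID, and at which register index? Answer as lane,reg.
2,7

r=8⇒gr=0,Rb=1  c=13⇒Cb=1,th=2,odd=1
L=0*4+2=2  i=1*4+1*2+1=7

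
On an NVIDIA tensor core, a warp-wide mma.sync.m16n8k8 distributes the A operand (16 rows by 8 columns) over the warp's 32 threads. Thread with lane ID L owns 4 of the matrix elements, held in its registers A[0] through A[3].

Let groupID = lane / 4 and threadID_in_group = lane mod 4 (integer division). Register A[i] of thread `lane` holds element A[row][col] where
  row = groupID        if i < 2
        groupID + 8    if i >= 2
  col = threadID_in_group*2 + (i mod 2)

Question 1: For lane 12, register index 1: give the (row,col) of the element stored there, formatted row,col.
lane 12=>12/4=3, 12 mod 4=0
i=1  r:3+0=>3  c:2·0+1=>1

3,1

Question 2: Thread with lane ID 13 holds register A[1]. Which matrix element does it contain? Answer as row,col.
3,3

lane 13→13/4=3, 13 mod 4=1
i=1  r:3+0→3  c:2·1+1→3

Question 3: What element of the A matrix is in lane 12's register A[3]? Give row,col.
L=12->gid=12>>2=3, tid=12&3=0
[3]->row 3+8=11  col 0·2+1=1

11,1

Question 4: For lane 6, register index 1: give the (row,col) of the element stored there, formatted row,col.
1,5

lane 6=>6/4=1, 6 mod 4=2
i=1  r:1+0=>1  c:2·2+1=>5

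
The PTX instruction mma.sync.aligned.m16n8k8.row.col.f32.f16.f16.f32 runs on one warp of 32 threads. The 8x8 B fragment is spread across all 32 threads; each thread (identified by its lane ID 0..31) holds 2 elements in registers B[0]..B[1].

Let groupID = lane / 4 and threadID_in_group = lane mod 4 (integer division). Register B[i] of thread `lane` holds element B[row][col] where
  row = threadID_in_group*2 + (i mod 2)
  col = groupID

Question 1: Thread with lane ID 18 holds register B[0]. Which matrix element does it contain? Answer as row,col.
L=18->g=18>>2=4, t=18&3=2
[0]->row 2·2+0=4  col g=4

4,4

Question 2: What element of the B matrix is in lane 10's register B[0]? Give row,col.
L=10->g=10>>2=2, t=10&3=2
[0]->row 2·2+0=4  col g=2

4,2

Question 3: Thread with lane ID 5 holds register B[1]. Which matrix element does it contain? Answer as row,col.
lane 5⇒5/4=1, 5 mod 4=1
i=1  r:2·1+1⇒3  c:1

3,1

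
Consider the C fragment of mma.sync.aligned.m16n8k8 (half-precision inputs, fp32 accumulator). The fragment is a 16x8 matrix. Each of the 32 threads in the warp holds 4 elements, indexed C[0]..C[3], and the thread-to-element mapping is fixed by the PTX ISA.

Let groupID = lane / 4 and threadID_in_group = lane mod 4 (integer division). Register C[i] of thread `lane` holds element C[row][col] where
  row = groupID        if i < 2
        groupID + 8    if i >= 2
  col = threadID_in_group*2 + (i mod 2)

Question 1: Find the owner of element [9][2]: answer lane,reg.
r: 9->gid=1,r8=1  c: 2->tid=1,i&1=0
L=1*4+1=5  i=1*2+0=2

5,2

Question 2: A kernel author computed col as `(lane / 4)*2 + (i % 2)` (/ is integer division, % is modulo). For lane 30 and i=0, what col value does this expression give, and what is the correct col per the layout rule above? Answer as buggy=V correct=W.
`(lane / 4)*2 + (i % 2)`[30,0]⇒14
L=30⇒gr=30>>2=7, th=30&3=2
[0]⇒row 7+0=7  col 2·2+0=4
col: 14 vs 4

buggy=14 correct=4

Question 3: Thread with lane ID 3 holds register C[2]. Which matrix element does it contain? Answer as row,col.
8,6

lane 3: G=0 (3/4), T=3 (3%4)
i=2: r=0+8=8, c=3*2+0=6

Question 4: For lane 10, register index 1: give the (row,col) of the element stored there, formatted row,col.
10: gid=2,tid=2
[1] (2+0,2*2+1) = (2,5)

2,5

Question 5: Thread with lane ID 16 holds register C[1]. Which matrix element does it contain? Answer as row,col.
L=16=>grp=16>>2=4, tig=16&3=0
[1]=>row 4+0=4  col 0·2+1=1

4,1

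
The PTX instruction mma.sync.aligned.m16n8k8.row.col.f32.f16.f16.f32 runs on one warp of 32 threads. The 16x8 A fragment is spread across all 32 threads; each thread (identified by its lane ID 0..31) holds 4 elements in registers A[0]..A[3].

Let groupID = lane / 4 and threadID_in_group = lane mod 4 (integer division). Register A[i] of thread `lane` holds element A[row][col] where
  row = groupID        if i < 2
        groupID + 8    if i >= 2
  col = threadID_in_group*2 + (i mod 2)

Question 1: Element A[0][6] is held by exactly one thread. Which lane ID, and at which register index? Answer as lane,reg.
r=0→G=0,rhi=0  c=6→T=3,p=0
L=0*4+3=3  i=0*2+0=0

3,0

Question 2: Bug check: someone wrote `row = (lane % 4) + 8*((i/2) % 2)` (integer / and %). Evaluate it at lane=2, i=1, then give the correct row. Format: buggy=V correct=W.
`(lane % 4) + 8*((i/2) % 2)`[2,1]=>2
lane 2=>2/4=0, 2 mod 4=2
i=1  r:0+0=>0  c:2·2+1=>5
row: 2 vs 0

buggy=2 correct=0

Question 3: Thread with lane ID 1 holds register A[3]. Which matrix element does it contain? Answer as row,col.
8,3

lane 1: gid=0 (1/4), tid=1 (1%4)
i=3: r=0+8=8, c=1*2+1=3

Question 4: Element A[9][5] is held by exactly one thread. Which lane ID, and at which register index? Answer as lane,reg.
6,3

r=9->g=1,rb=1  c=5->t=2,b0=1
L=1*4+2=6  i=1*2+1=3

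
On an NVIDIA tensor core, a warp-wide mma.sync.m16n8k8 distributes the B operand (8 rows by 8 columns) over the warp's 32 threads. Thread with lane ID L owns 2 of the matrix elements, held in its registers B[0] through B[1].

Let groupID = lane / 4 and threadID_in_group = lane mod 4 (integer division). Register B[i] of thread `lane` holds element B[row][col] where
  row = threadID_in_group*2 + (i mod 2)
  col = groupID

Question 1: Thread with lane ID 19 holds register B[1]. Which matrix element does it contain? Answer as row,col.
lane 19->19/4=4, 19 mod 4=3
i=1  r:2·3+1->7  c:4

7,4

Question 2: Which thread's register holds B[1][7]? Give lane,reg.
c=7⇒gr=7  r=1⇒th=0,odd=1
L=7*4+0=28  i=1=1

28,1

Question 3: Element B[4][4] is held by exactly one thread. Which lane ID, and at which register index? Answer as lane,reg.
c:4=>grp=4  r:4=>tig=2,lo=0
L=4*4+2=18  i=0=0

18,0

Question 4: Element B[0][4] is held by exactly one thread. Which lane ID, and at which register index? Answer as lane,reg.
16,0

c: 4->gid=4  r: 0->tid=0,i&1=0
L=4*4+0=16  i=0=0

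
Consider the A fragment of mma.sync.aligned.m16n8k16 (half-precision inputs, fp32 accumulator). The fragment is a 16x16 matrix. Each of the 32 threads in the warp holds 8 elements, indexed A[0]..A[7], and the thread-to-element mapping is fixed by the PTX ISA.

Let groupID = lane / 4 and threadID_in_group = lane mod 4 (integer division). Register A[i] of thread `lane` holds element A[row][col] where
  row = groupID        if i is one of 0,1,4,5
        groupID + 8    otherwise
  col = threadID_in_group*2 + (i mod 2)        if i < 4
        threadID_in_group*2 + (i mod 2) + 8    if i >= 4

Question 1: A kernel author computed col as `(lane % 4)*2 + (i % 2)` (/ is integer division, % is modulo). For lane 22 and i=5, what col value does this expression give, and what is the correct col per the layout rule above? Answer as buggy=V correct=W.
buggy=5 correct=13

`(lane % 4)*2 + (i % 2)`[22,5]=>5
lane 22: grp=5 (22/4), tig=2 (22%4)
i=5: r=5+0=5, c=2*2+1+8=13
col: 5 vs 13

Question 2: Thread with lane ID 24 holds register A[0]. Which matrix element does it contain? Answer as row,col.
6,0

lane 24→24/4=6, 24 mod 4=0
i=0  r:6+0→6  c:2·0+0+0→0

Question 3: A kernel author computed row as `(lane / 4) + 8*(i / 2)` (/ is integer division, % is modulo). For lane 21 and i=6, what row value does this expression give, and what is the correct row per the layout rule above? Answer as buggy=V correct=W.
buggy=29 correct=13

`(lane / 4) + 8*(i / 2)`[21,6]->29
L=21->gid=21>>2=5, tid=21&3=1
[6]->row 5+8=13  col 1·2+0+8=10
row: 29 vs 13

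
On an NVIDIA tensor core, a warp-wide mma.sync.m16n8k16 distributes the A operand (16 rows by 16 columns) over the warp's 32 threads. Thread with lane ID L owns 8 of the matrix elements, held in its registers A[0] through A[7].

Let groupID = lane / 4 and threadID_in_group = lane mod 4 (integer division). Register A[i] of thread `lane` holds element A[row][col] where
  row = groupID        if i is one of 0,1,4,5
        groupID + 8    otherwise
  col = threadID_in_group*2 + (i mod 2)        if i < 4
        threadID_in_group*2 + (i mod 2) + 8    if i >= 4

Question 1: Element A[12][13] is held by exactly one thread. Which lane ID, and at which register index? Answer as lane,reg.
r:12=>grp=4,rB=1  c:13=>cB=1,tig=2,lo=1
L=4*4+2=18  i=1*4+1*2+1=7

18,7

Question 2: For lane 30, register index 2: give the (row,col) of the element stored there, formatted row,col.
15,4

lane 30: gr=7 (30/4), th=2 (30%4)
i=2: r=7+8=15, c=2*2+0+0=4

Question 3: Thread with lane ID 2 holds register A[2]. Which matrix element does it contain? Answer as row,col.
8,4

lane 2: gr=0 (2/4), th=2 (2%4)
i=2: r=0+8=8, c=2*2+0+0=4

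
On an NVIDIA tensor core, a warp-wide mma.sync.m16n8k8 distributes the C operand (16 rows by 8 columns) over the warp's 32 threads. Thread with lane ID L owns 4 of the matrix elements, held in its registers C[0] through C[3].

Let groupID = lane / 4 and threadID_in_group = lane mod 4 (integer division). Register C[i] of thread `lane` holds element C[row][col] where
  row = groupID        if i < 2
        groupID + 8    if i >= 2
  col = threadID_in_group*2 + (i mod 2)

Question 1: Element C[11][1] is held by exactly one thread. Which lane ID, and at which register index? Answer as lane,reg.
12,3

r: 11->gid=3,r8=1  c: 1->tid=0,i&1=1
L=3*4+0=12  i=1*2+1=3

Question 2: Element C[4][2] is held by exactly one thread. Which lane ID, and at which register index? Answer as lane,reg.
17,0

r=4→G=4,rhi=0  c=2→T=1,p=0
L=4*4+1=17  i=0*2+0=0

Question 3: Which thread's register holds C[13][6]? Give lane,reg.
r: 13->gid=5,r8=1  c: 6->tid=3,i&1=0
L=5*4+3=23  i=1*2+0=2

23,2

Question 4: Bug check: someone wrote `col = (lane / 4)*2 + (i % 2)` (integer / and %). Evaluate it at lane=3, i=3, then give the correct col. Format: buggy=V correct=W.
`(lane / 4)*2 + (i % 2)`[3,3]→1
lane 3→3/4=0, 3 mod 4=3
i=3  r:0+8→8  c:2·3+1→7
col: 1 vs 7

buggy=1 correct=7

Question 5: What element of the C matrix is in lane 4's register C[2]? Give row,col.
9,0

L=4=>grp=4>>2=1, tig=4&3=0
[2]=>row 1+8=9  col 0·2+0=0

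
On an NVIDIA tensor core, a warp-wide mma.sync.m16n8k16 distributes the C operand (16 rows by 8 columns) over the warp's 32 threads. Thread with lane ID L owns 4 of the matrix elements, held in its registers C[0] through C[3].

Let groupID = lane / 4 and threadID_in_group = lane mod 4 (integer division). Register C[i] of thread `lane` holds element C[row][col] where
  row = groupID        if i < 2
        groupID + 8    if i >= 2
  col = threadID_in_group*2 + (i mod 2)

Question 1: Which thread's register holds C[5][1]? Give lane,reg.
r=5⇒gr=5,Rb=0  c=1⇒th=0,odd=1
L=5*4+0=20  i=0*2+1=1

20,1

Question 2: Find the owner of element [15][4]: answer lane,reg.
r=15->g=7,rb=1  c=4->t=2,b0=0
L=7*4+2=30  i=1*2+0=2

30,2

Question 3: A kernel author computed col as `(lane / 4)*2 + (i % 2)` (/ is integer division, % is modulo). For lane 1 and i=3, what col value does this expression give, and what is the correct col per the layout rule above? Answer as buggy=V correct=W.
`(lane / 4)*2 + (i % 2)`[1,3]->1
L=1->gid=1>>2=0, tid=1&3=1
[3]->row 0+8=8  col 1·2+1=3
col: 1 vs 3

buggy=1 correct=3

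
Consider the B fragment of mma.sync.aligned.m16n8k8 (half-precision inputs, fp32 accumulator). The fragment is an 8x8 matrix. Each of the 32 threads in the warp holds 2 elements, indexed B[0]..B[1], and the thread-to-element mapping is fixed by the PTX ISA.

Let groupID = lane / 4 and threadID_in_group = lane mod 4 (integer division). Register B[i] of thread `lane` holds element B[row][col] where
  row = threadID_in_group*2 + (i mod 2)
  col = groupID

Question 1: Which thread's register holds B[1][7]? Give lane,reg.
28,1

c: 7->gid=7  r: 1->tid=0,i&1=1
L=7*4+0=28  i=1=1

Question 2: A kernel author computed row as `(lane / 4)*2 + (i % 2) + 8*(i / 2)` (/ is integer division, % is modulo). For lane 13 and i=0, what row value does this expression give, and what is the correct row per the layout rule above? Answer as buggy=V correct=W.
`(lane / 4)*2 + (i % 2) + 8*(i / 2)`[13,0]->6
lane 13: g=3 (13/4), t=1 (13%4)
i=0: r=1*2+0=2, c=g=3
row: 6 vs 2

buggy=6 correct=2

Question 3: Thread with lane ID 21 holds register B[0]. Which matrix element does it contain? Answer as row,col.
2,5

lane 21: G=5 (21/4), T=1 (21%4)
i=0: r=1*2+0=2, c=G=5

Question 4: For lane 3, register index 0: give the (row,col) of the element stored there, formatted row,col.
L=3=>grp=3>>2=0, tig=3&3=3
[0]=>row 3·2+0=6  col grp=0

6,0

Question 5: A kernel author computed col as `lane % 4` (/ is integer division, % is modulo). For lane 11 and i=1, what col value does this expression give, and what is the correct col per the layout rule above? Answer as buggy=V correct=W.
`lane % 4`[11,1]→3
L=11→G=11>>2=2, T=11&3=3
[1]→row 3·2+1=7  col G=2
col: 3 vs 2

buggy=3 correct=2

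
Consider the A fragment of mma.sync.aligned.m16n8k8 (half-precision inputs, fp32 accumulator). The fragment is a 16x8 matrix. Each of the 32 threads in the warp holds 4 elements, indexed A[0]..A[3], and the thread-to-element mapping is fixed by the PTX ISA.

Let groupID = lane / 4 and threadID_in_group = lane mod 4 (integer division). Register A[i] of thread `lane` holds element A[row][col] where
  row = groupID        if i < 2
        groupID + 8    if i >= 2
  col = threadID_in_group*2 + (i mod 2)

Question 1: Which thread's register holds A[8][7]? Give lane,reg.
3,3

r=8→G=0,rhi=1  c=7→T=3,p=1
L=0*4+3=3  i=1*2+1=3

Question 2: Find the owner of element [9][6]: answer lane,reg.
7,2

r=9→G=1,rhi=1  c=6→T=3,p=0
L=1*4+3=7  i=1*2+0=2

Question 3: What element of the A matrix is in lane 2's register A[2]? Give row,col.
2: G=0,T=2
[2] (0+8,2*2+0) = (8,4)

8,4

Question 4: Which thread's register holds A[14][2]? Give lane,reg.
r:14=>grp=6,rB=1  c:2=>tig=1,lo=0
L=6*4+1=25  i=1*2+0=2

25,2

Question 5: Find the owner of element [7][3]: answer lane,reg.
29,1

r:7=>grp=7,rB=0  c:3=>tig=1,lo=1
L=7*4+1=29  i=0*2+1=1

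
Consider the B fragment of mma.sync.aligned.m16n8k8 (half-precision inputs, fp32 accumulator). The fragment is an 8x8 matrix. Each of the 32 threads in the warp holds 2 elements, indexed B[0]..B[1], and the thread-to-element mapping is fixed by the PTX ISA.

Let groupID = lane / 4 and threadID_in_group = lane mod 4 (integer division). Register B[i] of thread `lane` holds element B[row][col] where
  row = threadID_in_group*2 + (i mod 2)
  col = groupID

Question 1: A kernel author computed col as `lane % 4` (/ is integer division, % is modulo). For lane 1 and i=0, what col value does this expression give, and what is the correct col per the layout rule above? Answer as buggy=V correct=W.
buggy=1 correct=0

`lane % 4`[1,0]->1
lane 1: gid=0 (1/4), tid=1 (1%4)
i=0: r=1*2+0=2, c=gid=0
col: 1 vs 0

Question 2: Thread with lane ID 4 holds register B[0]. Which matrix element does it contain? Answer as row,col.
lane 4: g=1 (4/4), t=0 (4%4)
i=0: r=0*2+0=0, c=g=1

0,1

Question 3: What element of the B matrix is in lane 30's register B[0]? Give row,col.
lane 30=>30/4=7, 30 mod 4=2
i=0  r:2·2+0=>4  c:7

4,7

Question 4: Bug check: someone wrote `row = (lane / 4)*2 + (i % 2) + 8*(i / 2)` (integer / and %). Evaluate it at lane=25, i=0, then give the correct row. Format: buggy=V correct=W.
`(lane / 4)*2 + (i % 2) + 8*(i / 2)`[25,0]->12
25: gid=6,tid=1
[0] (1*2+0,6) = (2,6)
row: 12 vs 2

buggy=12 correct=2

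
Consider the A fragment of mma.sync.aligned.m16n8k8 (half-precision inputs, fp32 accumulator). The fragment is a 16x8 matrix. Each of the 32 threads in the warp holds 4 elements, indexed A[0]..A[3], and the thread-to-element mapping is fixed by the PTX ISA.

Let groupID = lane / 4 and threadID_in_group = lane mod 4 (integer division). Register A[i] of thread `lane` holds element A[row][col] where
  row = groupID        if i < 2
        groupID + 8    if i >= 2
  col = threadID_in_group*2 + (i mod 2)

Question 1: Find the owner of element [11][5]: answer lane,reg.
14,3

r: 11->gid=3,r8=1  c: 5->tid=2,i&1=1
L=3*4+2=14  i=1*2+1=3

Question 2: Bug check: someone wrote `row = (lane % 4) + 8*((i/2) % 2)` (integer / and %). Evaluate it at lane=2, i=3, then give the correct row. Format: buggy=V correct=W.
buggy=10 correct=8

`(lane % 4) + 8*((i/2) % 2)`[2,3]->10
L=2->g=2>>2=0, t=2&3=2
[3]->row 0+8=8  col 2·2+1=5
row: 10 vs 8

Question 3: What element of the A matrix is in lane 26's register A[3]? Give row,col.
lane 26=>26/4=6, 26 mod 4=2
i=3  r:6+8=>14  c:2·2+1=>5

14,5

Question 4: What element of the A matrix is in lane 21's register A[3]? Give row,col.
L=21=>grp=21>>2=5, tig=21&3=1
[3]=>row 5+8=13  col 1·2+1=3

13,3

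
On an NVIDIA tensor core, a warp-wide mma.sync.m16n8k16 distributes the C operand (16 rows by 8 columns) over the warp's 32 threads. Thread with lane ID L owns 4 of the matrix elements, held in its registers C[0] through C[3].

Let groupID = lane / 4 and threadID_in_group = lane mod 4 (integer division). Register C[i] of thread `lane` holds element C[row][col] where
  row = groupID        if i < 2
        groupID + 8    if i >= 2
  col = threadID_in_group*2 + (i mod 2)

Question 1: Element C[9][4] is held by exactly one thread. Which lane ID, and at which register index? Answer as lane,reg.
r:9=>grp=1,rB=1  c:4=>tig=2,lo=0
L=1*4+2=6  i=1*2+0=2

6,2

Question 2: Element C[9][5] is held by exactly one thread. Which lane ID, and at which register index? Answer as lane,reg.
r=9⇒gr=1,Rb=1  c=5⇒th=2,odd=1
L=1*4+2=6  i=1*2+1=3

6,3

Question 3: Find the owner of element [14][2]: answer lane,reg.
r=14→G=6,rhi=1  c=2→T=1,p=0
L=6*4+1=25  i=1*2+0=2

25,2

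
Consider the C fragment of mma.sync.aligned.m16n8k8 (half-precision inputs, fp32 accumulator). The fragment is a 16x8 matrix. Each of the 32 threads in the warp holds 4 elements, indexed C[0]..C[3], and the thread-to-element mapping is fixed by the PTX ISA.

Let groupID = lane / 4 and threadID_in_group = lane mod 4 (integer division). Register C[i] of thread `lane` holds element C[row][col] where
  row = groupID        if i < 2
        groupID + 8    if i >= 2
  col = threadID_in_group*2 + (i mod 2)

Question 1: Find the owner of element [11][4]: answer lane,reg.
14,2

r=11->g=3,rb=1  c=4->t=2,b0=0
L=3*4+2=14  i=1*2+0=2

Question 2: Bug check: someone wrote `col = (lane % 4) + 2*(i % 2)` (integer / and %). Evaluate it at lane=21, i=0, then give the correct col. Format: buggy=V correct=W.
`(lane % 4) + 2*(i % 2)`[21,0]⇒1
21: gr=5,th=1
[0] (5+0,1*2+0) = (5,2)
col: 1 vs 2

buggy=1 correct=2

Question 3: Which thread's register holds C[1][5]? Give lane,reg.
r=1->g=1,rb=0  c=5->t=2,b0=1
L=1*4+2=6  i=0*2+1=1

6,1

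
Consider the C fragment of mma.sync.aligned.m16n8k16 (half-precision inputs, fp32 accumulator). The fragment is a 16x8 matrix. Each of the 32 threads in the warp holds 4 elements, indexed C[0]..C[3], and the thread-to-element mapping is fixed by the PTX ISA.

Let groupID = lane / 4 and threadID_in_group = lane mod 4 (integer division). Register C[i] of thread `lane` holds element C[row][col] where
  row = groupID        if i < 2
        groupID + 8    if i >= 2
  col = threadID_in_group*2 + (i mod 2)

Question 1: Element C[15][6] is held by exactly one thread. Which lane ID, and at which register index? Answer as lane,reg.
31,2

r=15⇒gr=7,Rb=1  c=6⇒th=3,odd=0
L=7*4+3=31  i=1*2+0=2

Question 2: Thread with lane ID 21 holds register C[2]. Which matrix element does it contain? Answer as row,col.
13,2

L=21⇒gr=21>>2=5, th=21&3=1
[2]⇒row 5+8=13  col 1·2+0=2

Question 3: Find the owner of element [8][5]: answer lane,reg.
r=8→G=0,rhi=1  c=5→T=2,p=1
L=0*4+2=2  i=1*2+1=3

2,3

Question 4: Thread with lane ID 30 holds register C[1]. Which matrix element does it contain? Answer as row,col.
30: gid=7,tid=2
[1] (7+0,2*2+1) = (7,5)

7,5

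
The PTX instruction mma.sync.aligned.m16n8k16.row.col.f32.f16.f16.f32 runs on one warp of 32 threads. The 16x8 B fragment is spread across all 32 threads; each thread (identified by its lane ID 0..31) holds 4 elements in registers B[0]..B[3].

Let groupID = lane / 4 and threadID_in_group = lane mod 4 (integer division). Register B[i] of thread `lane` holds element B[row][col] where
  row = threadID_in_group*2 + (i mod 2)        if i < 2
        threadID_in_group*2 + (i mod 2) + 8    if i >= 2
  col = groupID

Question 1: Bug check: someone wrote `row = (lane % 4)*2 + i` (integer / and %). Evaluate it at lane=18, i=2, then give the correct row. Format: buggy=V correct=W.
`(lane % 4)*2 + i`[18,2]⇒6
lane 18⇒18/4=4, 18 mod 4=2
i=2  r:2·2+0+8⇒12  c:4
row: 6 vs 12

buggy=6 correct=12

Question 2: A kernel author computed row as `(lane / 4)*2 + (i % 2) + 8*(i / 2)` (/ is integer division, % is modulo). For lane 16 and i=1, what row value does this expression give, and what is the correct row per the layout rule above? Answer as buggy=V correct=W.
buggy=9 correct=1

`(lane / 4)*2 + (i % 2) + 8*(i / 2)`[16,1]->9
16: gid=4,tid=0
[1] (0*2+1+0,4) = (1,4)
row: 9 vs 1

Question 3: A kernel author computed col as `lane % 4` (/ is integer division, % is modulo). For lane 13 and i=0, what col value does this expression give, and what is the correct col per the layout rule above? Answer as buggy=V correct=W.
buggy=1 correct=3

`lane % 4`[13,0]->1
13: g=3,t=1
[0] (1*2+0+0,3) = (2,3)
col: 1 vs 3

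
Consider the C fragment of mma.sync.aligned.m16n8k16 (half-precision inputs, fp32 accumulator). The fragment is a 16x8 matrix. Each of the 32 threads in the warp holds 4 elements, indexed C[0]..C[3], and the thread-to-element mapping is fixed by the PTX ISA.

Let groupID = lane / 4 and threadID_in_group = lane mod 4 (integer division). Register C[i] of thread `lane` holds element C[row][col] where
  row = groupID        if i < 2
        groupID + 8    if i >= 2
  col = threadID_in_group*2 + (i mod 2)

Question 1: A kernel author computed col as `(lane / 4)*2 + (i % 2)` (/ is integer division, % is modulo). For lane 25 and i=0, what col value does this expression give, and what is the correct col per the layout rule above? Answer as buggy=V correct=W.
buggy=12 correct=2

`(lane / 4)*2 + (i % 2)`[25,0]⇒12
lane 25⇒25/4=6, 25 mod 4=1
i=0  r:6+0⇒6  c:2·1+0⇒2
col: 12 vs 2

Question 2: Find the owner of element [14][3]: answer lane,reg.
25,3

r=14⇒gr=6,Rb=1  c=3⇒th=1,odd=1
L=6*4+1=25  i=1*2+1=3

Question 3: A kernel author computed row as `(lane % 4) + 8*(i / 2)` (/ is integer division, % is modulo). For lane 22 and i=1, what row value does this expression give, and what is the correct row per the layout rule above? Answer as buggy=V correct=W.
buggy=2 correct=5

`(lane % 4) + 8*(i / 2)`[22,1]->2
lane 22: g=5 (22/4), t=2 (22%4)
i=1: r=5+0=5, c=2*2+1=5
row: 2 vs 5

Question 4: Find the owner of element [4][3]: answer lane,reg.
r=4->g=4,rb=0  c=3->t=1,b0=1
L=4*4+1=17  i=0*2+1=1

17,1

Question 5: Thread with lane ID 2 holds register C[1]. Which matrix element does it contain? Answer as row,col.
2: G=0,T=2
[1] (0+0,2*2+1) = (0,5)

0,5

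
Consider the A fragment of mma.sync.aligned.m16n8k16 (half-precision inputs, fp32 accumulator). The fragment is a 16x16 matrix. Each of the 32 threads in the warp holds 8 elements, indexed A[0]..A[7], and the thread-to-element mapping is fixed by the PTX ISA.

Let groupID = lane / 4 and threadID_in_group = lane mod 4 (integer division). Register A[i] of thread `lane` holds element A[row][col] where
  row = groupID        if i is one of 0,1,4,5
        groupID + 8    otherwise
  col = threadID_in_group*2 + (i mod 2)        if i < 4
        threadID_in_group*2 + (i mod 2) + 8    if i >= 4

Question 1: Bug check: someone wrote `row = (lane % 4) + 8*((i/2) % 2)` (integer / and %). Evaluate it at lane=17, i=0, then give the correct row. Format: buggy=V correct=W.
buggy=1 correct=4

`(lane % 4) + 8*((i/2) % 2)`[17,0]=>1
lane 17: grp=4 (17/4), tig=1 (17%4)
i=0: r=4+0=4, c=1*2+0+0=2
row: 1 vs 4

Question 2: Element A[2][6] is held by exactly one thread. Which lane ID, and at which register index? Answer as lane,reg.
r=2→G=2,rhi=0  c=6→chi=0,T=3,p=0
L=2*4+3=11  i=0*4+0*2+0=0

11,0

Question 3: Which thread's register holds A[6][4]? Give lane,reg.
26,0

r=6⇒gr=6,Rb=0  c=4⇒Cb=0,th=2,odd=0
L=6*4+2=26  i=0*4+0*2+0=0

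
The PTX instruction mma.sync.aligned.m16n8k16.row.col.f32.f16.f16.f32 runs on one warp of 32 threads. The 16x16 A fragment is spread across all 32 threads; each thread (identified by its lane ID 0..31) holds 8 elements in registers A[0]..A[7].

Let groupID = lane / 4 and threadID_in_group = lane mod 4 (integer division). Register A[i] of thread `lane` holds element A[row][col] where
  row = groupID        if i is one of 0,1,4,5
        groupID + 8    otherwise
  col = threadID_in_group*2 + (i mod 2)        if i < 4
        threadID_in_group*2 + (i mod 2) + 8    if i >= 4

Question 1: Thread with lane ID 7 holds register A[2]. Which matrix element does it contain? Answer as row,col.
L=7->gid=7>>2=1, tid=7&3=3
[2]->row 1+8=9  col 3·2+0+0=6

9,6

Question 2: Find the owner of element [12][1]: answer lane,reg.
16,3

r=12→G=4,rhi=1  c=1→chi=0,T=0,p=1
L=4*4+0=16  i=0*4+1*2+1=3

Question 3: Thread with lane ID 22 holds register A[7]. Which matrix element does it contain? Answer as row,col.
L=22=>grp=22>>2=5, tig=22&3=2
[7]=>row 5+8=13  col 2·2+1+8=13

13,13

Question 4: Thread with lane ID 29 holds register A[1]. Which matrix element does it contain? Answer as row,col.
7,3

lane 29: gid=7 (29/4), tid=1 (29%4)
i=1: r=7+0=7, c=1*2+1+0=3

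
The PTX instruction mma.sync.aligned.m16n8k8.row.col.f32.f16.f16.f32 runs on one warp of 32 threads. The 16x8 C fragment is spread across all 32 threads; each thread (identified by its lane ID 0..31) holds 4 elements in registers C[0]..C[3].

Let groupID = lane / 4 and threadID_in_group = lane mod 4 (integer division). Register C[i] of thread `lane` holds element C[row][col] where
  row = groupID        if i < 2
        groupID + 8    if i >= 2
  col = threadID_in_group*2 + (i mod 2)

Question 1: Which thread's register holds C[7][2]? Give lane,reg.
29,0

r=7→G=7,rhi=0  c=2→T=1,p=0
L=7*4+1=29  i=0*2+0=0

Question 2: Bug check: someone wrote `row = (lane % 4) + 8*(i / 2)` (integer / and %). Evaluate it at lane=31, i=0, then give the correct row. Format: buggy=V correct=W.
`(lane % 4) + 8*(i / 2)`[31,0]=>3
31: grp=7,tig=3
[0] (7+0,3*2+0) = (7,6)
row: 3 vs 7

buggy=3 correct=7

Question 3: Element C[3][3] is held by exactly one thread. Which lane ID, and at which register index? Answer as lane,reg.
r=3→G=3,rhi=0  c=3→T=1,p=1
L=3*4+1=13  i=0*2+1=1

13,1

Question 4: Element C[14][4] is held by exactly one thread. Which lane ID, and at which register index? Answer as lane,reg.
26,2

r:14=>grp=6,rB=1  c:4=>tig=2,lo=0
L=6*4+2=26  i=1*2+0=2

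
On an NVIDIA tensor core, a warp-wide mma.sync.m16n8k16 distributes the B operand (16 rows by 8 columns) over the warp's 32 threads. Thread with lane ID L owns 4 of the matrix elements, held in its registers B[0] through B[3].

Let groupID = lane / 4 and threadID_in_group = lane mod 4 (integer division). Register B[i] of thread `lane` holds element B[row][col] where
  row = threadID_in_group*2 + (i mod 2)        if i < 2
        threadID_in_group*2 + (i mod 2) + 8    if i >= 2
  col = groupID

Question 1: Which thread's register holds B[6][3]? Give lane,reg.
15,0

c=3→G=3  r=6→rhi=0,T=3,p=0
L=3*4+3=15  i=0*2+0=0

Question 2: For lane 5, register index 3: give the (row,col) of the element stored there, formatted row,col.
L=5⇒gr=5>>2=1, th=5&3=1
[3]⇒row 1·2+1+8=11  col gr=1

11,1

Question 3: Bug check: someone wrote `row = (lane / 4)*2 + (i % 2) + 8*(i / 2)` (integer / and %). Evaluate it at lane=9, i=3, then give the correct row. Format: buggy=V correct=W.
buggy=13 correct=11

`(lane / 4)*2 + (i % 2) + 8*(i / 2)`[9,3]→13
9: G=2,T=1
[3] (1*2+1+8,2) = (11,2)
row: 13 vs 11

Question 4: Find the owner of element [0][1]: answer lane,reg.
c=1->g=1  r=0->rb=0,t=0,b0=0
L=1*4+0=4  i=0*2+0=0

4,0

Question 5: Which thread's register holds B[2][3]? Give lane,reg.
13,0

c:3=>grp=3  r:2=>rB=0,tig=1,lo=0
L=3*4+1=13  i=0*2+0=0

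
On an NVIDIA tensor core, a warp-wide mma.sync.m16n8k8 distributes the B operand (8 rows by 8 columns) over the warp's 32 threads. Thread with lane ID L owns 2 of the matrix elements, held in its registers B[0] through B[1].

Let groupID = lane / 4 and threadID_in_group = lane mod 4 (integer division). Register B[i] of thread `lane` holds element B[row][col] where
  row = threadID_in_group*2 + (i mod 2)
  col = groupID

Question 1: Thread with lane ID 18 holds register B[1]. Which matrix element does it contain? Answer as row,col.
5,4

lane 18: gr=4 (18/4), th=2 (18%4)
i=1: r=2*2+1=5, c=gr=4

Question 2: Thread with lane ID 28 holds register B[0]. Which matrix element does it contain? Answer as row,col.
lane 28->28/4=7, 28 mod 4=0
i=0  r:2·0+0->0  c:7

0,7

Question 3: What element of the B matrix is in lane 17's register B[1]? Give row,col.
lane 17=>17/4=4, 17 mod 4=1
i=1  r:2·1+1=>3  c:4

3,4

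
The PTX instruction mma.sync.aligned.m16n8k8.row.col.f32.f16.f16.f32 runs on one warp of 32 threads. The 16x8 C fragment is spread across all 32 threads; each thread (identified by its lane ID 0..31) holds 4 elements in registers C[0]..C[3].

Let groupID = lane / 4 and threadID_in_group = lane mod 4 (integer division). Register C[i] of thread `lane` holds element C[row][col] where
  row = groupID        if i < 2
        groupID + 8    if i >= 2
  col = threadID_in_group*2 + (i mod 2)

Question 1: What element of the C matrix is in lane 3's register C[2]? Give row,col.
3: g=0,t=3
[2] (0+8,3*2+0) = (8,6)

8,6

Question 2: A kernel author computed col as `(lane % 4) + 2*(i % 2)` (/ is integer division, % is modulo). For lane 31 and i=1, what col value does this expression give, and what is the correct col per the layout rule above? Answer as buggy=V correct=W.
buggy=5 correct=7

`(lane % 4) + 2*(i % 2)`[31,1]→5
lane 31→31/4=7, 31 mod 4=3
i=1  r:7+0→7  c:2·3+1→7
col: 5 vs 7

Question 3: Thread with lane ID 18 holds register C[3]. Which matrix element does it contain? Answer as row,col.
18: g=4,t=2
[3] (4+8,2*2+1) = (12,5)

12,5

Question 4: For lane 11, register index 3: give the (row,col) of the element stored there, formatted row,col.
L=11->g=11>>2=2, t=11&3=3
[3]->row 2+8=10  col 3·2+1=7

10,7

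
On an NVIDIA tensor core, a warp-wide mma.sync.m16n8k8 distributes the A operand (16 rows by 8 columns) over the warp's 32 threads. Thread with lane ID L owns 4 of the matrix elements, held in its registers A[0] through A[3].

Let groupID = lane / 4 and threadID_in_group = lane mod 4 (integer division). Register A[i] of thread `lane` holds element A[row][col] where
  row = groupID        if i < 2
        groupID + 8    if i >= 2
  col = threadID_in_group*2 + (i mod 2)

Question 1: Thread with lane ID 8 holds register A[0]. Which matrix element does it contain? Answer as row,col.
8: G=2,T=0
[0] (2+0,0*2+0) = (2,0)

2,0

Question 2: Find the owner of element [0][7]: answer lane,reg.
r=0→G=0,rhi=0  c=7→T=3,p=1
L=0*4+3=3  i=0*2+1=1

3,1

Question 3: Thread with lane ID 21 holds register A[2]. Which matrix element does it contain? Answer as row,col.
13,2

lane 21->21/4=5, 21 mod 4=1
i=2  r:5+8->13  c:2·1+0->2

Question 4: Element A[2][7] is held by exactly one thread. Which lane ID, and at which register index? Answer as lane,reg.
r=2→G=2,rhi=0  c=7→T=3,p=1
L=2*4+3=11  i=0*2+1=1

11,1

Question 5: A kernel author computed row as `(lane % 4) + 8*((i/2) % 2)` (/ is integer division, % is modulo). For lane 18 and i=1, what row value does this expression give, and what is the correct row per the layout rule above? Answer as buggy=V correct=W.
`(lane % 4) + 8*((i/2) % 2)`[18,1]⇒2
18: gr=4,th=2
[1] (4+0,2*2+1) = (4,5)
row: 2 vs 4

buggy=2 correct=4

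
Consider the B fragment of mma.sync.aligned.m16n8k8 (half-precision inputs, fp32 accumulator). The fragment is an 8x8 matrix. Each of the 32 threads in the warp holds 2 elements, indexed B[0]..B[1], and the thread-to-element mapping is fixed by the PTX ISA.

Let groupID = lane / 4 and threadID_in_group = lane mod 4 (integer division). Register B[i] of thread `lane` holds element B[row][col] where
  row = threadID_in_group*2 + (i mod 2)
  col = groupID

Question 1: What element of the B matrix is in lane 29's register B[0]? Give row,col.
lane 29->29/4=7, 29 mod 4=1
i=0  r:2·1+0->2  c:7

2,7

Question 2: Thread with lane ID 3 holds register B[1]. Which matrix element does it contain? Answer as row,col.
3: gid=0,tid=3
[1] (3*2+1,0) = (7,0)

7,0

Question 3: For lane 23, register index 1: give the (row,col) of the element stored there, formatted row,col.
L=23⇒gr=23>>2=5, th=23&3=3
[1]⇒row 3·2+1=7  col gr=5

7,5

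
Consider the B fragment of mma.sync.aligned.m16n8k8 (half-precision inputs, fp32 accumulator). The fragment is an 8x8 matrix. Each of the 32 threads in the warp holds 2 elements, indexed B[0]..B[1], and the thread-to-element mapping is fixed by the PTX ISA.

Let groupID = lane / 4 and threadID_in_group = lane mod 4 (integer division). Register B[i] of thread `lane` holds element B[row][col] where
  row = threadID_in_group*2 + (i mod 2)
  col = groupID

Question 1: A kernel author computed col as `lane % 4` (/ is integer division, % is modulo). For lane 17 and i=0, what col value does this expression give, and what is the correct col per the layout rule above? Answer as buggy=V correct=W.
`lane % 4`[17,0]=>1
17: grp=4,tig=1
[0] (1*2+0,4) = (2,4)
col: 1 vs 4

buggy=1 correct=4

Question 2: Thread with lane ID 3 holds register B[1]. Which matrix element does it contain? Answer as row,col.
L=3→G=3>>2=0, T=3&3=3
[1]→row 3·2+1=7  col G=0

7,0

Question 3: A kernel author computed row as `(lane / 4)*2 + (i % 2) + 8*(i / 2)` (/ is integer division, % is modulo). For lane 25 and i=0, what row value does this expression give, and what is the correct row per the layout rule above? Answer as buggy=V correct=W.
`(lane / 4)*2 + (i % 2) + 8*(i / 2)`[25,0]→12
lane 25→25/4=6, 25 mod 4=1
i=0  r:2·1+0→2  c:6
row: 12 vs 2

buggy=12 correct=2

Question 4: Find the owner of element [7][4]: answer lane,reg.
19,1

c: 4->gid=4  r: 7->tid=3,i&1=1
L=4*4+3=19  i=1=1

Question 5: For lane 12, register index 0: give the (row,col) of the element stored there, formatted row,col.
0,3

L=12→G=12>>2=3, T=12&3=0
[0]→row 0·2+0=0  col G=3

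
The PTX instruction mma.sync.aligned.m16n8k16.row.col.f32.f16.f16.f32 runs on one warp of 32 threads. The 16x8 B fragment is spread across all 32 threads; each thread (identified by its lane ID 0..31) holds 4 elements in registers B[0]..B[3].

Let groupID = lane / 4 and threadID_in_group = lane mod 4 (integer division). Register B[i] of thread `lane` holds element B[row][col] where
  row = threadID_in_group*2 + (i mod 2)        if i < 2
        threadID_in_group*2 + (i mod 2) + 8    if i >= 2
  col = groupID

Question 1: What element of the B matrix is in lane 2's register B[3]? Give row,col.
13,0

lane 2→2/4=0, 2 mod 4=2
i=3  r:2·2+1+8→13  c:0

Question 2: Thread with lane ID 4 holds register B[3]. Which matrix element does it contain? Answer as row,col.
9,1

L=4=>grp=4>>2=1, tig=4&3=0
[3]=>row 0·2+1+8=9  col grp=1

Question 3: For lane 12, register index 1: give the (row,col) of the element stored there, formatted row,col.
12: grp=3,tig=0
[1] (0*2+1+0,3) = (1,3)

1,3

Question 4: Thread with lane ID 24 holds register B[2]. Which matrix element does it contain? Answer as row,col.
lane 24->24/4=6, 24 mod 4=0
i=2  r:2·0+0+8->8  c:6

8,6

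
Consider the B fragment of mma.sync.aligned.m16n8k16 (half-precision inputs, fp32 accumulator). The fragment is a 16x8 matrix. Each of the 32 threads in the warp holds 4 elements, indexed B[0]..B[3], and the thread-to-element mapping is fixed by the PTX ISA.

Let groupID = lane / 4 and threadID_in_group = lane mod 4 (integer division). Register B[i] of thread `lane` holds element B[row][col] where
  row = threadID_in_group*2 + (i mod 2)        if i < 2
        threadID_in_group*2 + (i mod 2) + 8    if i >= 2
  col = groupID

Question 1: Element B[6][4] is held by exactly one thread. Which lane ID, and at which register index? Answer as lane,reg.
19,0

c=4⇒gr=4  r=6⇒Rb=0,th=3,odd=0
L=4*4+3=19  i=0*2+0=0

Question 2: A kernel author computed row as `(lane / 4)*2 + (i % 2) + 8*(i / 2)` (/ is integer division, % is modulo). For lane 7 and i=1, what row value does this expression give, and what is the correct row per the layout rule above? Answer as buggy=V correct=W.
`(lane / 4)*2 + (i % 2) + 8*(i / 2)`[7,1]=>3
lane 7=>7/4=1, 7 mod 4=3
i=1  r:2·3+1+0=>7  c:1
row: 3 vs 7

buggy=3 correct=7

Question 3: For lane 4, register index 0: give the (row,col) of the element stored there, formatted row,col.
lane 4: gr=1 (4/4), th=0 (4%4)
i=0: r=0*2+0+0=0, c=gr=1

0,1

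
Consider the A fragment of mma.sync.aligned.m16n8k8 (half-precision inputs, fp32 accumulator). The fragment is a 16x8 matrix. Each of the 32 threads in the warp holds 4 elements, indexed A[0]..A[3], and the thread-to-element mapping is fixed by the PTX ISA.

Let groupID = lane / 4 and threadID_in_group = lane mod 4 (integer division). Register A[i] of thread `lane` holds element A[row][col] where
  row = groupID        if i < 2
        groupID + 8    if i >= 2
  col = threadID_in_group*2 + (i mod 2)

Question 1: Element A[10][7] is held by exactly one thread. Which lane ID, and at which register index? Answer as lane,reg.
11,3

r:10=>grp=2,rB=1  c:7=>tig=3,lo=1
L=2*4+3=11  i=1*2+1=3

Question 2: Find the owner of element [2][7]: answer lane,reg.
11,1

r=2→G=2,rhi=0  c=7→T=3,p=1
L=2*4+3=11  i=0*2+1=1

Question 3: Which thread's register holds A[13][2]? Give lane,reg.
21,2

r=13⇒gr=5,Rb=1  c=2⇒th=1,odd=0
L=5*4+1=21  i=1*2+0=2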